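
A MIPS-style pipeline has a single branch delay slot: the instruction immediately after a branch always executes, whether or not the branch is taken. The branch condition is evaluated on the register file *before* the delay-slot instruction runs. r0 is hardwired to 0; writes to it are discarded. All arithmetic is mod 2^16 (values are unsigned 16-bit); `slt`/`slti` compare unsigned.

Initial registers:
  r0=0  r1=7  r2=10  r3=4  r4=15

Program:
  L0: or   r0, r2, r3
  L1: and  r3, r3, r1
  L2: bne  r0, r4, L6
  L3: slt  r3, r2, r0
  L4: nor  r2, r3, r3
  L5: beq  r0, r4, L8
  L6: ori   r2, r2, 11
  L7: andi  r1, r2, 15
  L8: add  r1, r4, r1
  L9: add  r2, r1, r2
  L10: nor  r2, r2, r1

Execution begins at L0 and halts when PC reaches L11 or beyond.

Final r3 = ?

  step pc=0: or   r0, r2, r3  regs=(0,7,10,4,15)
  step pc=1: and  r3, r3, r1  regs=(0,7,10,4,15)
  step pc=2: bne  r0, r4, L6  cond=T  regs=(0,7,10,4,15)
  step pc=3: slt  r3, r2, r0  regs=(0,7,10,0,15)
  step pc=6: ori   r2, r2, 11  regs=(0,7,11,0,15)
  step pc=7: andi  r1, r2, 15  regs=(0,11,11,0,15)
  step pc=8: add  r1, r4, r1  regs=(0,26,11,0,15)
  step pc=9: add  r2, r1, r2  regs=(0,26,37,0,15)
  step pc=10: nor  r2, r2, r1  regs=(0,26,65472,0,15)

0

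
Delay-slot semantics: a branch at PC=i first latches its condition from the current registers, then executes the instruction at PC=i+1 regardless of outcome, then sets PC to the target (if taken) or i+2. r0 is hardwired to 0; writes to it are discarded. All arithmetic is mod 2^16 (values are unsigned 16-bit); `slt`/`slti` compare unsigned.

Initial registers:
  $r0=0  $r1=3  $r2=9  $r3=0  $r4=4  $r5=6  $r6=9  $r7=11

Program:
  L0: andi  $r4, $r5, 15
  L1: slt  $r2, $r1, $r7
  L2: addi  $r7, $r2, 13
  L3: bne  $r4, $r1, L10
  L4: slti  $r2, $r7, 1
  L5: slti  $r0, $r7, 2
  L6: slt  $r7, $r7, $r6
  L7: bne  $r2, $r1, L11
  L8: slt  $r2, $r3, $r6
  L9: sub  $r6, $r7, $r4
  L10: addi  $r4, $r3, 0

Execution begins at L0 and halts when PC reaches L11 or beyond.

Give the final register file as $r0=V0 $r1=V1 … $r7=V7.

[0] andi  $r4, $r5, 15  →  {$r0:0, $r1:3, $r2:9, $r3:0, $r4:6, $r5:6, $r6:9, $r7:11}
[1] slt  $r2, $r1, $r7  →  {$r0:0, $r1:3, $r2:1, $r3:0, $r4:6, $r5:6, $r6:9, $r7:11}
[2] addi  $r7, $r2, 13  →  {$r0:0, $r1:3, $r2:1, $r3:0, $r4:6, $r5:6, $r6:9, $r7:14}
[3] bne  $r4, $r1, L10  →  {$r0:0, $r1:3, $r2:1, $r3:0, $r4:6, $r5:6, $r6:9, $r7:14}  ⟨branch taken⟩
[4] slti  $r2, $r7, 1  →  {$r0:0, $r1:3, $r2:0, $r3:0, $r4:6, $r5:6, $r6:9, $r7:14}
[10] addi  $r4, $r3, 0  →  {$r0:0, $r1:3, $r2:0, $r3:0, $r4:0, $r5:6, $r6:9, $r7:14}

$r0=0 $r1=3 $r2=0 $r3=0 $r4=0 $r5=6 $r6=9 $r7=14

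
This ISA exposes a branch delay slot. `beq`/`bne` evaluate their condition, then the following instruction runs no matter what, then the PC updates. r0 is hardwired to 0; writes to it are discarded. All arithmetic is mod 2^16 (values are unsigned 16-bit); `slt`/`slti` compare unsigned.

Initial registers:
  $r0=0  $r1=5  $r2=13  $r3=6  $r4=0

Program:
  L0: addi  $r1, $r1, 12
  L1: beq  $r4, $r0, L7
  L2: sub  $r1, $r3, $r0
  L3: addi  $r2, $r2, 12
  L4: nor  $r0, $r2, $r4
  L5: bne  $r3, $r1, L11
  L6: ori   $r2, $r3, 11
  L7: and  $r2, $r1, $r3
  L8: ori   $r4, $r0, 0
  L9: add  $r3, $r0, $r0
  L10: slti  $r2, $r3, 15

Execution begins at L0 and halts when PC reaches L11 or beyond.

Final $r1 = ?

  step pc=0: addi  $r1, $r1, 12  regs=(0,17,13,6,0)
  step pc=1: beq  $r4, $r0, L7  cond=T  regs=(0,17,13,6,0)
  step pc=2: sub  $r1, $r3, $r0  regs=(0,6,13,6,0)
  step pc=7: and  $r2, $r1, $r3  regs=(0,6,6,6,0)
  step pc=8: ori   $r4, $r0, 0  regs=(0,6,6,6,0)
  step pc=9: add  $r3, $r0, $r0  regs=(0,6,6,0,0)
  step pc=10: slti  $r2, $r3, 15  regs=(0,6,1,0,0)

6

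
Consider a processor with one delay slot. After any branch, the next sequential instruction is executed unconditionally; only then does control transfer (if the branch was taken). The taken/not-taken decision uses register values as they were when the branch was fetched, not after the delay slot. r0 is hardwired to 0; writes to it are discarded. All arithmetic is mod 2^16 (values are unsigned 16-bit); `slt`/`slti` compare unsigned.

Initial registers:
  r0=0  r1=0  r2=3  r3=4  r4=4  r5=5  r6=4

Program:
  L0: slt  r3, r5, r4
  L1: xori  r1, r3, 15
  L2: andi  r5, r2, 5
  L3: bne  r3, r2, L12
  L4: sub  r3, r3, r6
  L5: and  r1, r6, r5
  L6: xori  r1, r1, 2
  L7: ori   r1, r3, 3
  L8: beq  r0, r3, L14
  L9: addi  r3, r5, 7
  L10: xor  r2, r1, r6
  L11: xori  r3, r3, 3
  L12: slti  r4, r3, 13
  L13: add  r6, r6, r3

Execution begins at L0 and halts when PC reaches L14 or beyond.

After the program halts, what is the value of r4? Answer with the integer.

0

[0] slt  r3, r5, r4  →  {r0:0, r1:0, r2:3, r3:0, r4:4, r5:5, r6:4}
[1] xori  r1, r3, 15  →  {r0:0, r1:15, r2:3, r3:0, r4:4, r5:5, r6:4}
[2] andi  r5, r2, 5  →  {r0:0, r1:15, r2:3, r3:0, r4:4, r5:1, r6:4}
[3] bne  r3, r2, L12  →  {r0:0, r1:15, r2:3, r3:0, r4:4, r5:1, r6:4}  ⟨branch taken⟩
[4] sub  r3, r3, r6  →  {r0:0, r1:15, r2:3, r3:65532, r4:4, r5:1, r6:4}
[12] slti  r4, r3, 13  →  {r0:0, r1:15, r2:3, r3:65532, r4:0, r5:1, r6:4}
[13] add  r6, r6, r3  →  {r0:0, r1:15, r2:3, r3:65532, r4:0, r5:1, r6:0}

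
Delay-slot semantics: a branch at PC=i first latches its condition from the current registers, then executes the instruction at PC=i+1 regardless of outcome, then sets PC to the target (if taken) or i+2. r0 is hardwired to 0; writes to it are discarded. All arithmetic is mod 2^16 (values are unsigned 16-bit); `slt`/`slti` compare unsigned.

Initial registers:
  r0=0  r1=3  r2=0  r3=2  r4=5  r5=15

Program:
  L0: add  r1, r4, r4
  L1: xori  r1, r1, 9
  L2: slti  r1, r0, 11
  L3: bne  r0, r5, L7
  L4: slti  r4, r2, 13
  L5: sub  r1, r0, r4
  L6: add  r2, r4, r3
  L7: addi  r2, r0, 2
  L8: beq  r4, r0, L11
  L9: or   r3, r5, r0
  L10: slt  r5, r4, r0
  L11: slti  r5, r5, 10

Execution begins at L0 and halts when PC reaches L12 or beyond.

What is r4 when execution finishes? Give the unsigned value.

#0 add  r1, r4, r4 ; 0/10/0/2/5/15
#1 xori  r1, r1, 9 ; 0/3/0/2/5/15
#2 slti  r1, r0, 11 ; 0/1/0/2/5/15
#3 bne  r0, r5, L7 ; 0/1/0/2/5/15 ; →target
#4 slti  r4, r2, 13 ; 0/1/0/2/1/15
#7 addi  r2, r0, 2 ; 0/1/2/2/1/15
#8 beq  r4, r0, L11 ; 0/1/2/2/1/15 ; →fallthru
#9 or   r3, r5, r0 ; 0/1/2/15/1/15
#10 slt  r5, r4, r0 ; 0/1/2/15/1/0
#11 slti  r5, r5, 10 ; 0/1/2/15/1/1

1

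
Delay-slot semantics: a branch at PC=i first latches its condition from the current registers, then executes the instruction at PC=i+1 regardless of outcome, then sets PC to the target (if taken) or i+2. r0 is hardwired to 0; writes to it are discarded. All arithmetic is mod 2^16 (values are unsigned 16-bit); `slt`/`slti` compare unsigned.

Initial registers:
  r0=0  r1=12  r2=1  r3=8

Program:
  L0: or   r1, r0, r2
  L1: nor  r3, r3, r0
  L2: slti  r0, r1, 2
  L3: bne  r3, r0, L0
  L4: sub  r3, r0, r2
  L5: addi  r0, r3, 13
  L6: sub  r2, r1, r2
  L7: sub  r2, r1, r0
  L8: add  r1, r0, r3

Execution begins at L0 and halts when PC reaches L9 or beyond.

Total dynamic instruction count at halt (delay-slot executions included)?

#0 or   r1, r0, r2 ; 0/1/1/8
#1 nor  r3, r3, r0 ; 0/1/1/65527
#2 slti  r0, r1, 2 ; 0/1/1/65527
#3 bne  r3, r0, L0 ; 0/1/1/65527 ; →target
#4 sub  r3, r0, r2 ; 0/1/1/65535
#0 or   r1, r0, r2 ; 0/1/1/65535
#1 nor  r3, r3, r0 ; 0/1/1/0
#2 slti  r0, r1, 2 ; 0/1/1/0
#3 bne  r3, r0, L0 ; 0/1/1/0 ; →fallthru
#4 sub  r3, r0, r2 ; 0/1/1/65535
#5 addi  r0, r3, 13 ; 0/1/1/65535
#6 sub  r2, r1, r2 ; 0/1/0/65535
#7 sub  r2, r1, r0 ; 0/1/1/65535
#8 add  r1, r0, r3 ; 0/65535/1/65535

14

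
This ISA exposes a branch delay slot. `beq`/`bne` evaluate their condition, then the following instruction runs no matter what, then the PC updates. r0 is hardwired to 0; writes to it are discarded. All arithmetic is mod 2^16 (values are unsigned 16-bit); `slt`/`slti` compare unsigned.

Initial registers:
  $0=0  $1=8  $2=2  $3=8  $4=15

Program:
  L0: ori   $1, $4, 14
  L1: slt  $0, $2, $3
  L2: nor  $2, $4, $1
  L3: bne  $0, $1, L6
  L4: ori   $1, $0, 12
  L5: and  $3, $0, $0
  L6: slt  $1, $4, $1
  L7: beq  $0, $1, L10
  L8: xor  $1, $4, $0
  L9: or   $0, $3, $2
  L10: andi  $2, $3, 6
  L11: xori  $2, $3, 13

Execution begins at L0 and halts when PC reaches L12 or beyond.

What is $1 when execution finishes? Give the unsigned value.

15

#0 ori   $1, $4, 14 ; 0/15/2/8/15
#1 slt  $0, $2, $3 ; 0/15/2/8/15
#2 nor  $2, $4, $1 ; 0/15/65520/8/15
#3 bne  $0, $1, L6 ; 0/15/65520/8/15 ; →target
#4 ori   $1, $0, 12 ; 0/12/65520/8/15
#6 slt  $1, $4, $1 ; 0/0/65520/8/15
#7 beq  $0, $1, L10 ; 0/0/65520/8/15 ; →target
#8 xor  $1, $4, $0 ; 0/15/65520/8/15
#10 andi  $2, $3, 6 ; 0/15/0/8/15
#11 xori  $2, $3, 13 ; 0/15/5/8/15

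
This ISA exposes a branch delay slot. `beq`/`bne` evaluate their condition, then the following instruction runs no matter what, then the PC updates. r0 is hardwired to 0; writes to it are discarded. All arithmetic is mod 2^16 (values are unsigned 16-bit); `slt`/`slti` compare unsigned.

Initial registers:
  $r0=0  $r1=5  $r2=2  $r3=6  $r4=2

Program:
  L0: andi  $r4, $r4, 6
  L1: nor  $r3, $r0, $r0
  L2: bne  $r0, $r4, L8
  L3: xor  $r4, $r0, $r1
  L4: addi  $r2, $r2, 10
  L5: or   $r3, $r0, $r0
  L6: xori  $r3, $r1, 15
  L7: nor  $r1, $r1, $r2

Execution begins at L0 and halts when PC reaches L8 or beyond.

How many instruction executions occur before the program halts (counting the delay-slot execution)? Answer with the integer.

PC=0  andi  $r4, $r4, 6      | $r0=0 $r1=5 $r2=2 $r3=6 $r4=2
PC=1  nor  $r3, $r0, $r0     | $r0=0 $r1=5 $r2=2 $r3=65535 $r4=2
PC=2  bne  $r0, $r4, L8      | $r0=0 $r1=5 $r2=2 $r3=65535 $r4=2  [TAKEN]
PC=3  xor  $r4, $r0, $r1     | $r0=0 $r1=5 $r2=2 $r3=65535 $r4=5

4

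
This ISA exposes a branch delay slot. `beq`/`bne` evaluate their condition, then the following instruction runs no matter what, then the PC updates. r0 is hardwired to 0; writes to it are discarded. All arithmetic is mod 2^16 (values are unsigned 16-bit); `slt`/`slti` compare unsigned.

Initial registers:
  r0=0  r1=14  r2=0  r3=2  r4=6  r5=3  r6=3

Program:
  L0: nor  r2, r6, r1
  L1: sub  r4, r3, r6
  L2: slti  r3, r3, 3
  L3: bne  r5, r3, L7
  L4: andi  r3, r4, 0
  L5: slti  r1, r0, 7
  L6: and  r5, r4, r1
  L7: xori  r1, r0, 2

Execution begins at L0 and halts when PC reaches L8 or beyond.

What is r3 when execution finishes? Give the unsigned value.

0

[0] nor  r2, r6, r1  →  {r0:0, r1:14, r2:65520, r3:2, r4:6, r5:3, r6:3}
[1] sub  r4, r3, r6  →  {r0:0, r1:14, r2:65520, r3:2, r4:65535, r5:3, r6:3}
[2] slti  r3, r3, 3  →  {r0:0, r1:14, r2:65520, r3:1, r4:65535, r5:3, r6:3}
[3] bne  r5, r3, L7  →  {r0:0, r1:14, r2:65520, r3:1, r4:65535, r5:3, r6:3}  ⟨branch taken⟩
[4] andi  r3, r4, 0  →  {r0:0, r1:14, r2:65520, r3:0, r4:65535, r5:3, r6:3}
[7] xori  r1, r0, 2  →  {r0:0, r1:2, r2:65520, r3:0, r4:65535, r5:3, r6:3}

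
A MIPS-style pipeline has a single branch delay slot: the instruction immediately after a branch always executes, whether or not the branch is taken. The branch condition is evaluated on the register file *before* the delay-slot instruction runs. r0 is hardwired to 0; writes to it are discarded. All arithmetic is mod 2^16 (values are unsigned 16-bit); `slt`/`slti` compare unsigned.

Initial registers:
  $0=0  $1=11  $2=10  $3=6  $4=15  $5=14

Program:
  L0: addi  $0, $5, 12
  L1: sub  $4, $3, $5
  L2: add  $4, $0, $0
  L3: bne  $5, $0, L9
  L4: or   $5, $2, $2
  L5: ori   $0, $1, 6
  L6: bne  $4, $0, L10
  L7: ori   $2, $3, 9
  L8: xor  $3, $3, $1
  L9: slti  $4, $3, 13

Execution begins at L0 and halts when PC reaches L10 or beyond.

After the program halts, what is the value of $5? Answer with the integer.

10

  step pc=0: addi  $0, $5, 12  regs=(0,11,10,6,15,14)
  step pc=1: sub  $4, $3, $5  regs=(0,11,10,6,65528,14)
  step pc=2: add  $4, $0, $0  regs=(0,11,10,6,0,14)
  step pc=3: bne  $5, $0, L9  cond=T  regs=(0,11,10,6,0,14)
  step pc=4: or   $5, $2, $2  regs=(0,11,10,6,0,10)
  step pc=9: slti  $4, $3, 13  regs=(0,11,10,6,1,10)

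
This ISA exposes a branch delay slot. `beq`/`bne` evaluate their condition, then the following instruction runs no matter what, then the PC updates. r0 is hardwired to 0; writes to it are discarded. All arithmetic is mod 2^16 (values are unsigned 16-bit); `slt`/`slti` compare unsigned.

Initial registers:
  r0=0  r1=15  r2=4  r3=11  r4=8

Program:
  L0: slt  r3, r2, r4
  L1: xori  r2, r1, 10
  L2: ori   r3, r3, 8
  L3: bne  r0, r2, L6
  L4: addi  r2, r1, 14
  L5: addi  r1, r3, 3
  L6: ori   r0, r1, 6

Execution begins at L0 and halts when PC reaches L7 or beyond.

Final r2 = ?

PC=0  slt  r3, r2, r4        | r0=0 r1=15 r2=4 r3=1 r4=8
PC=1  xori  r2, r1, 10       | r0=0 r1=15 r2=5 r3=1 r4=8
PC=2  ori   r3, r3, 8        | r0=0 r1=15 r2=5 r3=9 r4=8
PC=3  bne  r0, r2, L6        | r0=0 r1=15 r2=5 r3=9 r4=8  [TAKEN]
PC=4  addi  r2, r1, 14       | r0=0 r1=15 r2=29 r3=9 r4=8
PC=6  ori   r0, r1, 6        | r0=0 r1=15 r2=29 r3=9 r4=8

29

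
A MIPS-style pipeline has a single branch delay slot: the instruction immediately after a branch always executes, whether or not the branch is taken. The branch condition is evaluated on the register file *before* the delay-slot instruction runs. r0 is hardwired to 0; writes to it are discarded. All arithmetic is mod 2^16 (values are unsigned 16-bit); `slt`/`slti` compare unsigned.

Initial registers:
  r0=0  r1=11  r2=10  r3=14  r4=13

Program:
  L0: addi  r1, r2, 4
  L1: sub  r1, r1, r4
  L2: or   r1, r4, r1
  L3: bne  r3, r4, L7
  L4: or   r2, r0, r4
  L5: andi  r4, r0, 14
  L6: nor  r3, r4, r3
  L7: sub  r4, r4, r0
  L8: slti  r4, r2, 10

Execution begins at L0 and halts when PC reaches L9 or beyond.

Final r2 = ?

  step pc=0: addi  r1, r2, 4  regs=(0,14,10,14,13)
  step pc=1: sub  r1, r1, r4  regs=(0,1,10,14,13)
  step pc=2: or   r1, r4, r1  regs=(0,13,10,14,13)
  step pc=3: bne  r3, r4, L7  cond=T  regs=(0,13,10,14,13)
  step pc=4: or   r2, r0, r4  regs=(0,13,13,14,13)
  step pc=7: sub  r4, r4, r0  regs=(0,13,13,14,13)
  step pc=8: slti  r4, r2, 10  regs=(0,13,13,14,0)

13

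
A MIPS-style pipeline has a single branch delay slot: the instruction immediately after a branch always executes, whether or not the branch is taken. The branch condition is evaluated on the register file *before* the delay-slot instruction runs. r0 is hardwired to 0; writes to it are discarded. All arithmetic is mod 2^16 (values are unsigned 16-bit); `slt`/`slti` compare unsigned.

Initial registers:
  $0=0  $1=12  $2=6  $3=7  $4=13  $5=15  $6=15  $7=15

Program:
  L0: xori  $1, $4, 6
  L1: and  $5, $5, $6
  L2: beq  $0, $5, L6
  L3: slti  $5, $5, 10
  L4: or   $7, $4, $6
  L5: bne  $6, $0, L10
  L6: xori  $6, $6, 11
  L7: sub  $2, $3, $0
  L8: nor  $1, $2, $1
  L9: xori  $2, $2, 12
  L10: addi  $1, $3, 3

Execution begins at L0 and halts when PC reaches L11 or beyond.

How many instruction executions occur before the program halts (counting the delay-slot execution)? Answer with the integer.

8

#0 xori  $1, $4, 6 ; 0/11/6/7/13/15/15/15
#1 and  $5, $5, $6 ; 0/11/6/7/13/15/15/15
#2 beq  $0, $5, L6 ; 0/11/6/7/13/15/15/15 ; →fallthru
#3 slti  $5, $5, 10 ; 0/11/6/7/13/0/15/15
#4 or   $7, $4, $6 ; 0/11/6/7/13/0/15/15
#5 bne  $6, $0, L10 ; 0/11/6/7/13/0/15/15 ; →target
#6 xori  $6, $6, 11 ; 0/11/6/7/13/0/4/15
#10 addi  $1, $3, 3 ; 0/10/6/7/13/0/4/15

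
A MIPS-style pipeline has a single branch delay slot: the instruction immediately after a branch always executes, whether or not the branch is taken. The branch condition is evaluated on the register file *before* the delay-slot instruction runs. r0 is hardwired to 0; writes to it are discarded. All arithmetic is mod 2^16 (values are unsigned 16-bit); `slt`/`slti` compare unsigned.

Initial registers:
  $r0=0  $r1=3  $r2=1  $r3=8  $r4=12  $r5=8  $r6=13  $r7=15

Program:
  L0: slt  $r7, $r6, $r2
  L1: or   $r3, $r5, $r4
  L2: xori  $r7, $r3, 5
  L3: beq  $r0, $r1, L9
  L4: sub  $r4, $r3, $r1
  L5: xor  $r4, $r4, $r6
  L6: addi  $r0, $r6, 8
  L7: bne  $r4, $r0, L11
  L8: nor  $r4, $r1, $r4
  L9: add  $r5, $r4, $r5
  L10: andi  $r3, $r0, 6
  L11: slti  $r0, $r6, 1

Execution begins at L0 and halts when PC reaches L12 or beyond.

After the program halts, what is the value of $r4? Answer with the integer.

  step pc=0: slt  $r7, $r6, $r2  regs=(0,3,1,8,12,8,13,0)
  step pc=1: or   $r3, $r5, $r4  regs=(0,3,1,12,12,8,13,0)
  step pc=2: xori  $r7, $r3, 5  regs=(0,3,1,12,12,8,13,9)
  step pc=3: beq  $r0, $r1, L9  cond=F  regs=(0,3,1,12,12,8,13,9)
  step pc=4: sub  $r4, $r3, $r1  regs=(0,3,1,12,9,8,13,9)
  step pc=5: xor  $r4, $r4, $r6  regs=(0,3,1,12,4,8,13,9)
  step pc=6: addi  $r0, $r6, 8  regs=(0,3,1,12,4,8,13,9)
  step pc=7: bne  $r4, $r0, L11  cond=T  regs=(0,3,1,12,4,8,13,9)
  step pc=8: nor  $r4, $r1, $r4  regs=(0,3,1,12,65528,8,13,9)
  step pc=11: slti  $r0, $r6, 1  regs=(0,3,1,12,65528,8,13,9)

65528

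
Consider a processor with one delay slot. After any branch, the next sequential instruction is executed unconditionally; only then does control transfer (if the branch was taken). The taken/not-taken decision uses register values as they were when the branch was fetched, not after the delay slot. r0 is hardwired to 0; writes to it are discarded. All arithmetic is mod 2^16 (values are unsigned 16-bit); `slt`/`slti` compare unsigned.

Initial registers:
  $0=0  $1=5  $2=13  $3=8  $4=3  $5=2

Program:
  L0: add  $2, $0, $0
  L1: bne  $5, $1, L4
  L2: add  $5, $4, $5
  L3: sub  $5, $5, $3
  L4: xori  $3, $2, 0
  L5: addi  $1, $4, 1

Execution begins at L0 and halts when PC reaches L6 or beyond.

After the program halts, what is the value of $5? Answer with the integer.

  step pc=0: add  $2, $0, $0  regs=(0,5,0,8,3,2)
  step pc=1: bne  $5, $1, L4  cond=T  regs=(0,5,0,8,3,2)
  step pc=2: add  $5, $4, $5  regs=(0,5,0,8,3,5)
  step pc=4: xori  $3, $2, 0  regs=(0,5,0,0,3,5)
  step pc=5: addi  $1, $4, 1  regs=(0,4,0,0,3,5)

5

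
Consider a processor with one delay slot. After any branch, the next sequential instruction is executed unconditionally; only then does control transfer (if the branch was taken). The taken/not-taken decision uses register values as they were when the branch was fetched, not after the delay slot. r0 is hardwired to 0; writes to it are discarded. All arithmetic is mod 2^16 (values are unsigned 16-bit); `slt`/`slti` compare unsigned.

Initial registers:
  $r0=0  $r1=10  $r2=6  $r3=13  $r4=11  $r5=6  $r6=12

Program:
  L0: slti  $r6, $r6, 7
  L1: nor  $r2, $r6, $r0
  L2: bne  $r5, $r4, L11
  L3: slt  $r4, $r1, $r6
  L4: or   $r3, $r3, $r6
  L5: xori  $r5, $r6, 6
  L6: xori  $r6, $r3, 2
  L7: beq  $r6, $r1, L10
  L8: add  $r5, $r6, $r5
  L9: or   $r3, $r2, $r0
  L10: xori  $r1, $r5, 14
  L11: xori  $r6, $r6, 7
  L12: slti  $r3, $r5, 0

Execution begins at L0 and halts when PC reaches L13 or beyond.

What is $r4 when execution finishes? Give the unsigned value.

0

PC=0  slti  $r6, $r6, 7      | $r0=0 $r1=10 $r2=6 $r3=13 $r4=11 $r5=6 $r6=0
PC=1  nor  $r2, $r6, $r0     | $r0=0 $r1=10 $r2=65535 $r3=13 $r4=11 $r5=6 $r6=0
PC=2  bne  $r5, $r4, L11     | $r0=0 $r1=10 $r2=65535 $r3=13 $r4=11 $r5=6 $r6=0  [TAKEN]
PC=3  slt  $r4, $r1, $r6     | $r0=0 $r1=10 $r2=65535 $r3=13 $r4=0 $r5=6 $r6=0
PC=11 xori  $r6, $r6, 7      | $r0=0 $r1=10 $r2=65535 $r3=13 $r4=0 $r5=6 $r6=7
PC=12 slti  $r3, $r5, 0      | $r0=0 $r1=10 $r2=65535 $r3=0 $r4=0 $r5=6 $r6=7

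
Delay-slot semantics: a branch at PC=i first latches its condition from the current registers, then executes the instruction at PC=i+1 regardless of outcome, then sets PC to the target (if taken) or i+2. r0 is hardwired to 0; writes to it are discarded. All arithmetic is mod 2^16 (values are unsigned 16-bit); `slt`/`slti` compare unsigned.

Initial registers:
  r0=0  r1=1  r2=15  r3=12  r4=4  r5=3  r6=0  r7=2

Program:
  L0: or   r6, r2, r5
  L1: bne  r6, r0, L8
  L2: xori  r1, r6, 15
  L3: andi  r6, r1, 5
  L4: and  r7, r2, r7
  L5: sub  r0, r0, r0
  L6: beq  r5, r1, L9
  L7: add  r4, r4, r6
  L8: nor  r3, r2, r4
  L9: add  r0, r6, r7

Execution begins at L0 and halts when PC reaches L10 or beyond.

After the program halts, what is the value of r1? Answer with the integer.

0

  step pc=0: or   r6, r2, r5  regs=(0,1,15,12,4,3,15,2)
  step pc=1: bne  r6, r0, L8  cond=T  regs=(0,1,15,12,4,3,15,2)
  step pc=2: xori  r1, r6, 15  regs=(0,0,15,12,4,3,15,2)
  step pc=8: nor  r3, r2, r4  regs=(0,0,15,65520,4,3,15,2)
  step pc=9: add  r0, r6, r7  regs=(0,0,15,65520,4,3,15,2)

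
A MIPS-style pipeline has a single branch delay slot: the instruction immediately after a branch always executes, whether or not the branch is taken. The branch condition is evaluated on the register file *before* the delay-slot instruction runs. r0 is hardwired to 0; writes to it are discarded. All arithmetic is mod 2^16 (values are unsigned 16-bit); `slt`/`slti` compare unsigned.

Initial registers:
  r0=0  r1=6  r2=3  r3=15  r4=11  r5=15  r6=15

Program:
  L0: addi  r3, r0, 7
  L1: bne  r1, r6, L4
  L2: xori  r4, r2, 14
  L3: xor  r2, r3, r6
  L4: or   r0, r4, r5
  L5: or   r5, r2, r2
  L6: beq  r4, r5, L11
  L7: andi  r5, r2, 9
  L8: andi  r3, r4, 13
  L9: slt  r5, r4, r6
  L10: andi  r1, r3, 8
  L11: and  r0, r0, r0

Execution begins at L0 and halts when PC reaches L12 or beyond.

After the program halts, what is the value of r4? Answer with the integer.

13

  step pc=0: addi  r3, r0, 7  regs=(0,6,3,7,11,15,15)
  step pc=1: bne  r1, r6, L4  cond=T  regs=(0,6,3,7,11,15,15)
  step pc=2: xori  r4, r2, 14  regs=(0,6,3,7,13,15,15)
  step pc=4: or   r0, r4, r5  regs=(0,6,3,7,13,15,15)
  step pc=5: or   r5, r2, r2  regs=(0,6,3,7,13,3,15)
  step pc=6: beq  r4, r5, L11  cond=F  regs=(0,6,3,7,13,3,15)
  step pc=7: andi  r5, r2, 9  regs=(0,6,3,7,13,1,15)
  step pc=8: andi  r3, r4, 13  regs=(0,6,3,13,13,1,15)
  step pc=9: slt  r5, r4, r6  regs=(0,6,3,13,13,1,15)
  step pc=10: andi  r1, r3, 8  regs=(0,8,3,13,13,1,15)
  step pc=11: and  r0, r0, r0  regs=(0,8,3,13,13,1,15)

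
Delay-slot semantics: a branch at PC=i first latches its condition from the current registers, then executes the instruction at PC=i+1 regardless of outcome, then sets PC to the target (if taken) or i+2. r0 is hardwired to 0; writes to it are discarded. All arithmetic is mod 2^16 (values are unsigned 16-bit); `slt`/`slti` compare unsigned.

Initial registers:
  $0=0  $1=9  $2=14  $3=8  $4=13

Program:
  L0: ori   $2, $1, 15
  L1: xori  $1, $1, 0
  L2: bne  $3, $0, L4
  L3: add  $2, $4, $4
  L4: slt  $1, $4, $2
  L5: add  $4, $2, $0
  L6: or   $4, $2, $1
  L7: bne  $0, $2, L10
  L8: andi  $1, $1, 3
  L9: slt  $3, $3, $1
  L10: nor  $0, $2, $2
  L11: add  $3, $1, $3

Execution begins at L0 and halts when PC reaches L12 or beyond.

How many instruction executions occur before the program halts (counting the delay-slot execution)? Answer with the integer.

11

#0 ori   $2, $1, 15 ; 0/9/15/8/13
#1 xori  $1, $1, 0 ; 0/9/15/8/13
#2 bne  $3, $0, L4 ; 0/9/15/8/13 ; →target
#3 add  $2, $4, $4 ; 0/9/26/8/13
#4 slt  $1, $4, $2 ; 0/1/26/8/13
#5 add  $4, $2, $0 ; 0/1/26/8/26
#6 or   $4, $2, $1 ; 0/1/26/8/27
#7 bne  $0, $2, L10 ; 0/1/26/8/27 ; →target
#8 andi  $1, $1, 3 ; 0/1/26/8/27
#10 nor  $0, $2, $2 ; 0/1/26/8/27
#11 add  $3, $1, $3 ; 0/1/26/9/27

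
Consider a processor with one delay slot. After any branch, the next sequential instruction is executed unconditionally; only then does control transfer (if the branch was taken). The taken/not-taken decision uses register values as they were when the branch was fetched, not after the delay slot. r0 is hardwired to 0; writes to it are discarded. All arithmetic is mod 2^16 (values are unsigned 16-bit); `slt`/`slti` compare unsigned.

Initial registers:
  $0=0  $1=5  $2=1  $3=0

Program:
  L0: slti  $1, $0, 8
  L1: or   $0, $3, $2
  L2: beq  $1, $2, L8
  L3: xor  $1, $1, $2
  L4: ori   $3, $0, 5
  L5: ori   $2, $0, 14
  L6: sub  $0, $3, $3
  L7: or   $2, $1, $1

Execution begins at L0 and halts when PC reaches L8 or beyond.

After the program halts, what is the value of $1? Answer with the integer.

0

PC=0  slti  $1, $0, 8        | $0=0 $1=1 $2=1 $3=0
PC=1  or   $0, $3, $2        | $0=0 $1=1 $2=1 $3=0
PC=2  beq  $1, $2, L8        | $0=0 $1=1 $2=1 $3=0  [TAKEN]
PC=3  xor  $1, $1, $2        | $0=0 $1=0 $2=1 $3=0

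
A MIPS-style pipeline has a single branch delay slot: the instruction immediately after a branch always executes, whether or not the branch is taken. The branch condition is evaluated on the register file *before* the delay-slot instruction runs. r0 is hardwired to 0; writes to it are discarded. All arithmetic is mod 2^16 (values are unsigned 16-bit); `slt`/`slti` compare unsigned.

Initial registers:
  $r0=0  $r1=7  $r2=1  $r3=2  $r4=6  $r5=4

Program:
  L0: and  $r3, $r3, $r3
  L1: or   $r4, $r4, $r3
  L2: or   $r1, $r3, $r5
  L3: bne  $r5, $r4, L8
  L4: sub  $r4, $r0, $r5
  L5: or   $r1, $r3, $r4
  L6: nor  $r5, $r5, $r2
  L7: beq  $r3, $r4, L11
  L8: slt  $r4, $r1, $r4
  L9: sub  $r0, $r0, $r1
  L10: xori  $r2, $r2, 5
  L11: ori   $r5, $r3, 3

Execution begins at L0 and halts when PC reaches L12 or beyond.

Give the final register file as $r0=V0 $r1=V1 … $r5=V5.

[0] and  $r3, $r3, $r3  →  {$r0:0, $r1:7, $r2:1, $r3:2, $r4:6, $r5:4}
[1] or   $r4, $r4, $r3  →  {$r0:0, $r1:7, $r2:1, $r3:2, $r4:6, $r5:4}
[2] or   $r1, $r3, $r5  →  {$r0:0, $r1:6, $r2:1, $r3:2, $r4:6, $r5:4}
[3] bne  $r5, $r4, L8  →  {$r0:0, $r1:6, $r2:1, $r3:2, $r4:6, $r5:4}  ⟨branch taken⟩
[4] sub  $r4, $r0, $r5  →  {$r0:0, $r1:6, $r2:1, $r3:2, $r4:65532, $r5:4}
[8] slt  $r4, $r1, $r4  →  {$r0:0, $r1:6, $r2:1, $r3:2, $r4:1, $r5:4}
[9] sub  $r0, $r0, $r1  →  {$r0:0, $r1:6, $r2:1, $r3:2, $r4:1, $r5:4}
[10] xori  $r2, $r2, 5  →  {$r0:0, $r1:6, $r2:4, $r3:2, $r4:1, $r5:4}
[11] ori   $r5, $r3, 3  →  {$r0:0, $r1:6, $r2:4, $r3:2, $r4:1, $r5:3}

$r0=0 $r1=6 $r2=4 $r3=2 $r4=1 $r5=3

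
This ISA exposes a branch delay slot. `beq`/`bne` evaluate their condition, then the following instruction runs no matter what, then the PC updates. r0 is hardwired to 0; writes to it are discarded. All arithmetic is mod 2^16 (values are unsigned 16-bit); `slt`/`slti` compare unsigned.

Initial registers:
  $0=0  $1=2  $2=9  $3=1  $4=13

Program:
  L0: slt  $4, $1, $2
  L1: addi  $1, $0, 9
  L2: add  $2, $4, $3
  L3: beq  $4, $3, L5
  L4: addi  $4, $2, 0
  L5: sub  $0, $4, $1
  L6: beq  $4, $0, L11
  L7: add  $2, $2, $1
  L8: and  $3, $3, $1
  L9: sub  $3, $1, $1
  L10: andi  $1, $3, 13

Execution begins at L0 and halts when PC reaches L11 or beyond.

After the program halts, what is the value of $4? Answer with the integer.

[0] slt  $4, $1, $2  →  {$0:0, $1:2, $2:9, $3:1, $4:1}
[1] addi  $1, $0, 9  →  {$0:0, $1:9, $2:9, $3:1, $4:1}
[2] add  $2, $4, $3  →  {$0:0, $1:9, $2:2, $3:1, $4:1}
[3] beq  $4, $3, L5  →  {$0:0, $1:9, $2:2, $3:1, $4:1}  ⟨branch taken⟩
[4] addi  $4, $2, 0  →  {$0:0, $1:9, $2:2, $3:1, $4:2}
[5] sub  $0, $4, $1  →  {$0:0, $1:9, $2:2, $3:1, $4:2}
[6] beq  $4, $0, L11  →  {$0:0, $1:9, $2:2, $3:1, $4:2}  ⟨branch fallthrough⟩
[7] add  $2, $2, $1  →  {$0:0, $1:9, $2:11, $3:1, $4:2}
[8] and  $3, $3, $1  →  {$0:0, $1:9, $2:11, $3:1, $4:2}
[9] sub  $3, $1, $1  →  {$0:0, $1:9, $2:11, $3:0, $4:2}
[10] andi  $1, $3, 13  →  {$0:0, $1:0, $2:11, $3:0, $4:2}

2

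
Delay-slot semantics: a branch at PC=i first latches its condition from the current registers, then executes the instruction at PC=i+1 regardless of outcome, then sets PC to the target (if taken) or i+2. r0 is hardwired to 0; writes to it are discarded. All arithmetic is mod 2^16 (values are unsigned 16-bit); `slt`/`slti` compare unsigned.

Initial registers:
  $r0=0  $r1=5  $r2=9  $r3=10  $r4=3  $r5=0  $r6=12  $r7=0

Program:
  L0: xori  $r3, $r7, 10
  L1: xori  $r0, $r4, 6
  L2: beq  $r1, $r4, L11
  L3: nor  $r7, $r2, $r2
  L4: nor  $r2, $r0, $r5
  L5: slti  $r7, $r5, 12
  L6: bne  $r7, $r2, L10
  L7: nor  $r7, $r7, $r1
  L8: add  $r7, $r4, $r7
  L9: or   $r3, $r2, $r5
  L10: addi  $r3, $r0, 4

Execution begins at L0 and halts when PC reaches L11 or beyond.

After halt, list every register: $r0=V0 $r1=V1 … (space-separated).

[0] xori  $r3, $r7, 10  →  {$r0:0, $r1:5, $r2:9, $r3:10, $r4:3, $r5:0, $r6:12, $r7:0}
[1] xori  $r0, $r4, 6  →  {$r0:0, $r1:5, $r2:9, $r3:10, $r4:3, $r5:0, $r6:12, $r7:0}
[2] beq  $r1, $r4, L11  →  {$r0:0, $r1:5, $r2:9, $r3:10, $r4:3, $r5:0, $r6:12, $r7:0}  ⟨branch fallthrough⟩
[3] nor  $r7, $r2, $r2  →  {$r0:0, $r1:5, $r2:9, $r3:10, $r4:3, $r5:0, $r6:12, $r7:65526}
[4] nor  $r2, $r0, $r5  →  {$r0:0, $r1:5, $r2:65535, $r3:10, $r4:3, $r5:0, $r6:12, $r7:65526}
[5] slti  $r7, $r5, 12  →  {$r0:0, $r1:5, $r2:65535, $r3:10, $r4:3, $r5:0, $r6:12, $r7:1}
[6] bne  $r7, $r2, L10  →  {$r0:0, $r1:5, $r2:65535, $r3:10, $r4:3, $r5:0, $r6:12, $r7:1}  ⟨branch taken⟩
[7] nor  $r7, $r7, $r1  →  {$r0:0, $r1:5, $r2:65535, $r3:10, $r4:3, $r5:0, $r6:12, $r7:65530}
[10] addi  $r3, $r0, 4  →  {$r0:0, $r1:5, $r2:65535, $r3:4, $r4:3, $r5:0, $r6:12, $r7:65530}

$r0=0 $r1=5 $r2=65535 $r3=4 $r4=3 $r5=0 $r6=12 $r7=65530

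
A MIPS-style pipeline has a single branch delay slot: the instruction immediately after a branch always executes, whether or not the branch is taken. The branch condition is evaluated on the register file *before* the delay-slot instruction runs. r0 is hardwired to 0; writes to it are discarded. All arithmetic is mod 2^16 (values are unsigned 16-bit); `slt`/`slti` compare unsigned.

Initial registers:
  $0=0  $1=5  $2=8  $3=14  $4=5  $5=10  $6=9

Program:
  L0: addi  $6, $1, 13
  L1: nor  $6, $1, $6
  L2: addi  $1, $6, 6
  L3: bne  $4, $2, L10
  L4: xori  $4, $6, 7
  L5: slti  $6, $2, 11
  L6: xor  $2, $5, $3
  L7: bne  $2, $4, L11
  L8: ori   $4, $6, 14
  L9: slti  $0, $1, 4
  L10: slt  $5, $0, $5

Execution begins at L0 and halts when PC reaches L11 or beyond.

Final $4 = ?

  step pc=0: addi  $6, $1, 13  regs=(0,5,8,14,5,10,18)
  step pc=1: nor  $6, $1, $6  regs=(0,5,8,14,5,10,65512)
  step pc=2: addi  $1, $6, 6  regs=(0,65518,8,14,5,10,65512)
  step pc=3: bne  $4, $2, L10  cond=T  regs=(0,65518,8,14,5,10,65512)
  step pc=4: xori  $4, $6, 7  regs=(0,65518,8,14,65519,10,65512)
  step pc=10: slt  $5, $0, $5  regs=(0,65518,8,14,65519,1,65512)

65519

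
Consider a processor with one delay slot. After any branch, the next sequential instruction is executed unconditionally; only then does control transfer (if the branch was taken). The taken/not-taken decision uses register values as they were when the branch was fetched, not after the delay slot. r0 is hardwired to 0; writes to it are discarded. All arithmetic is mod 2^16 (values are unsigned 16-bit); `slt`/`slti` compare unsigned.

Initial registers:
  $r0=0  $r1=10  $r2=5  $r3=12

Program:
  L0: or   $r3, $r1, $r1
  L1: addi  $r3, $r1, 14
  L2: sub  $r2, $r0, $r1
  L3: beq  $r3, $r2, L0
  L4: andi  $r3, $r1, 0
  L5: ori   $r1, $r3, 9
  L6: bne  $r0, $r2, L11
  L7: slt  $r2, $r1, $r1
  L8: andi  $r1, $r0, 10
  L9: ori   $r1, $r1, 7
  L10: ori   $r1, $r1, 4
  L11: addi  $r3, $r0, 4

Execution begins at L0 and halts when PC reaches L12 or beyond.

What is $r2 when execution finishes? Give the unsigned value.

  step pc=0: or   $r3, $r1, $r1  regs=(0,10,5,10)
  step pc=1: addi  $r3, $r1, 14  regs=(0,10,5,24)
  step pc=2: sub  $r2, $r0, $r1  regs=(0,10,65526,24)
  step pc=3: beq  $r3, $r2, L0  cond=F  regs=(0,10,65526,24)
  step pc=4: andi  $r3, $r1, 0  regs=(0,10,65526,0)
  step pc=5: ori   $r1, $r3, 9  regs=(0,9,65526,0)
  step pc=6: bne  $r0, $r2, L11  cond=T  regs=(0,9,65526,0)
  step pc=7: slt  $r2, $r1, $r1  regs=(0,9,0,0)
  step pc=11: addi  $r3, $r0, 4  regs=(0,9,0,4)

0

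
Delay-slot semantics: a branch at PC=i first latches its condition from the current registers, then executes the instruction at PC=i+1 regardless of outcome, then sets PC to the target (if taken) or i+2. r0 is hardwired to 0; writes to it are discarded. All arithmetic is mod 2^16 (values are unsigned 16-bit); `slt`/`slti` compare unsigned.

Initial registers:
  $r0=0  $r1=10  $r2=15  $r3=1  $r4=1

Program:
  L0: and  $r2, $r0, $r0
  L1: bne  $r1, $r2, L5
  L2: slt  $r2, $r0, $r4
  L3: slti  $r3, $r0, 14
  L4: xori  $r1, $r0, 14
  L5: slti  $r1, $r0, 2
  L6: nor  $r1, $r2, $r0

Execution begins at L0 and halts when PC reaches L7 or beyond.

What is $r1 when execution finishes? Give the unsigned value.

65534

[0] and  $r2, $r0, $r0  →  {$r0:0, $r1:10, $r2:0, $r3:1, $r4:1}
[1] bne  $r1, $r2, L5  →  {$r0:0, $r1:10, $r2:0, $r3:1, $r4:1}  ⟨branch taken⟩
[2] slt  $r2, $r0, $r4  →  {$r0:0, $r1:10, $r2:1, $r3:1, $r4:1}
[5] slti  $r1, $r0, 2  →  {$r0:0, $r1:1, $r2:1, $r3:1, $r4:1}
[6] nor  $r1, $r2, $r0  →  {$r0:0, $r1:65534, $r2:1, $r3:1, $r4:1}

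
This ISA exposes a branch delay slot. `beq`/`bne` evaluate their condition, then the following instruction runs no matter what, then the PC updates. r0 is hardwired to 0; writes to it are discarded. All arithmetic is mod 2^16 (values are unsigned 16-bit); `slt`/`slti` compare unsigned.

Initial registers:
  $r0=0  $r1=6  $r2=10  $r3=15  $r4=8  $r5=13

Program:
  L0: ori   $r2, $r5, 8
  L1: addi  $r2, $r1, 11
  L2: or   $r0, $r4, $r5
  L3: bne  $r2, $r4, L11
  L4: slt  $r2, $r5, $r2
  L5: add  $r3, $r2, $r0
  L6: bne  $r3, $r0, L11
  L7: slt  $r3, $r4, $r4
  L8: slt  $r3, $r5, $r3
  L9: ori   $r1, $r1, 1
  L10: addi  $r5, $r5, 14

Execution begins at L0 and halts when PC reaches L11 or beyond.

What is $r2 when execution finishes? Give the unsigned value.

PC=0  ori   $r2, $r5, 8      | $r0=0 $r1=6 $r2=13 $r3=15 $r4=8 $r5=13
PC=1  addi  $r2, $r1, 11     | $r0=0 $r1=6 $r2=17 $r3=15 $r4=8 $r5=13
PC=2  or   $r0, $r4, $r5     | $r0=0 $r1=6 $r2=17 $r3=15 $r4=8 $r5=13
PC=3  bne  $r2, $r4, L11     | $r0=0 $r1=6 $r2=17 $r3=15 $r4=8 $r5=13  [TAKEN]
PC=4  slt  $r2, $r5, $r2     | $r0=0 $r1=6 $r2=1 $r3=15 $r4=8 $r5=13

1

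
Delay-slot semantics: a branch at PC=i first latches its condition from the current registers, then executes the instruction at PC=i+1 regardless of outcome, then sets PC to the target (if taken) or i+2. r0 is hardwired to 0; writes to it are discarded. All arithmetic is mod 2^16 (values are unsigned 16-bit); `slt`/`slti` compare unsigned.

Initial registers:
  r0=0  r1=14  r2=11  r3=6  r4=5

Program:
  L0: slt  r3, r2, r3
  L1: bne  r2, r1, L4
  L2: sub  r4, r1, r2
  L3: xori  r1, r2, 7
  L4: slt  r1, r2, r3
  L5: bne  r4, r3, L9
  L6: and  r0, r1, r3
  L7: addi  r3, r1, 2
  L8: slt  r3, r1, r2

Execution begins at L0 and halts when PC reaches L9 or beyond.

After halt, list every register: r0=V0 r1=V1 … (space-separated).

  step pc=0: slt  r3, r2, r3  regs=(0,14,11,0,5)
  step pc=1: bne  r2, r1, L4  cond=T  regs=(0,14,11,0,5)
  step pc=2: sub  r4, r1, r2  regs=(0,14,11,0,3)
  step pc=4: slt  r1, r2, r3  regs=(0,0,11,0,3)
  step pc=5: bne  r4, r3, L9  cond=T  regs=(0,0,11,0,3)
  step pc=6: and  r0, r1, r3  regs=(0,0,11,0,3)

r0=0 r1=0 r2=11 r3=0 r4=3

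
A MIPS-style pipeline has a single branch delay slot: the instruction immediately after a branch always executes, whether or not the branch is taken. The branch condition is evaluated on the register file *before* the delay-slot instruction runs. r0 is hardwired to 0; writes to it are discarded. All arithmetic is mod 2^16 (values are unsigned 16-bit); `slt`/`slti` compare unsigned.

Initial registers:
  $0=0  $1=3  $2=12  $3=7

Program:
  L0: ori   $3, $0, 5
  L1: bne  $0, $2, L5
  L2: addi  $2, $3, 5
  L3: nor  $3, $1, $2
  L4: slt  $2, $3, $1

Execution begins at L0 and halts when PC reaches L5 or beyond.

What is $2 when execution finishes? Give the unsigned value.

10

  step pc=0: ori   $3, $0, 5  regs=(0,3,12,5)
  step pc=1: bne  $0, $2, L5  cond=T  regs=(0,3,12,5)
  step pc=2: addi  $2, $3, 5  regs=(0,3,10,5)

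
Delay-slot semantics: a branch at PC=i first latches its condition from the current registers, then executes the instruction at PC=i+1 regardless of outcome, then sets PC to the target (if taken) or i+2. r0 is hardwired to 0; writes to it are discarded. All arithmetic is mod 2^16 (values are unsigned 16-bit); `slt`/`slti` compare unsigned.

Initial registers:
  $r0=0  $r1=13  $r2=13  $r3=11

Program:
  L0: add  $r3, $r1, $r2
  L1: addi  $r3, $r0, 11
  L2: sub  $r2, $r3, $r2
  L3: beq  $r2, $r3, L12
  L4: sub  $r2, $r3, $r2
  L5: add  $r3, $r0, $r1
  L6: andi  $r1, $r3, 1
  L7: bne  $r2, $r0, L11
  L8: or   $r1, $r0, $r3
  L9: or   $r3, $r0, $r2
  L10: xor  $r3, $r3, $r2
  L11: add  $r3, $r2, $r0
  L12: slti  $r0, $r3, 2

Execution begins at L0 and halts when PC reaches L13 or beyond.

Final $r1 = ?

#0 add  $r3, $r1, $r2 ; 0/13/13/26
#1 addi  $r3, $r0, 11 ; 0/13/13/11
#2 sub  $r2, $r3, $r2 ; 0/13/65534/11
#3 beq  $r2, $r3, L12 ; 0/13/65534/11 ; →fallthru
#4 sub  $r2, $r3, $r2 ; 0/13/13/11
#5 add  $r3, $r0, $r1 ; 0/13/13/13
#6 andi  $r1, $r3, 1 ; 0/1/13/13
#7 bne  $r2, $r0, L11 ; 0/1/13/13 ; →target
#8 or   $r1, $r0, $r3 ; 0/13/13/13
#11 add  $r3, $r2, $r0 ; 0/13/13/13
#12 slti  $r0, $r3, 2 ; 0/13/13/13

13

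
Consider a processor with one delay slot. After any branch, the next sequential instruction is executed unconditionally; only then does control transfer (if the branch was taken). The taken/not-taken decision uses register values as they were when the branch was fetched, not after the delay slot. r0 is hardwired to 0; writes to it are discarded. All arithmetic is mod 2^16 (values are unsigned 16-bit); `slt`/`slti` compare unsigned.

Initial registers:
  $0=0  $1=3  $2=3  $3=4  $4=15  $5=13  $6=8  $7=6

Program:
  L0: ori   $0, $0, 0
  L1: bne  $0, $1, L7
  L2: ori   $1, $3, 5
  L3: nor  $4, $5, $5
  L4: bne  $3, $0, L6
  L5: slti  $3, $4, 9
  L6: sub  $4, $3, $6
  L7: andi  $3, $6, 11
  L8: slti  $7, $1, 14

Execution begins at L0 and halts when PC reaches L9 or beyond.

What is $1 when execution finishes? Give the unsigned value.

5

PC=0  ori   $0, $0, 0        | $0=0 $1=3 $2=3 $3=4 $4=15 $5=13 $6=8 $7=6
PC=1  bne  $0, $1, L7        | $0=0 $1=3 $2=3 $3=4 $4=15 $5=13 $6=8 $7=6  [TAKEN]
PC=2  ori   $1, $3, 5        | $0=0 $1=5 $2=3 $3=4 $4=15 $5=13 $6=8 $7=6
PC=7  andi  $3, $6, 11       | $0=0 $1=5 $2=3 $3=8 $4=15 $5=13 $6=8 $7=6
PC=8  slti  $7, $1, 14       | $0=0 $1=5 $2=3 $3=8 $4=15 $5=13 $6=8 $7=1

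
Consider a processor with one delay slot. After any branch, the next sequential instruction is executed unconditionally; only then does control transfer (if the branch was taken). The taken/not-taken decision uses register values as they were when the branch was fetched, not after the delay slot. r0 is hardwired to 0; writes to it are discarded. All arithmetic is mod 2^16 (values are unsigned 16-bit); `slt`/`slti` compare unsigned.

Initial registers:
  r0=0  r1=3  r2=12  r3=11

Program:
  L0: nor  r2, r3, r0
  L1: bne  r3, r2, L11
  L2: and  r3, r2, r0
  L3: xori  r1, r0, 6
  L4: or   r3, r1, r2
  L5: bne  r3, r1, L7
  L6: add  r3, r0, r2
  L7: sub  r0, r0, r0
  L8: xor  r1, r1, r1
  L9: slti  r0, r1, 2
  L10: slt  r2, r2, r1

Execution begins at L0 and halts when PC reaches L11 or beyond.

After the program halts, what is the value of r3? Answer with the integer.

0

PC=0  nor  r2, r3, r0        | r0=0 r1=3 r2=65524 r3=11
PC=1  bne  r3, r2, L11       | r0=0 r1=3 r2=65524 r3=11  [TAKEN]
PC=2  and  r3, r2, r0        | r0=0 r1=3 r2=65524 r3=0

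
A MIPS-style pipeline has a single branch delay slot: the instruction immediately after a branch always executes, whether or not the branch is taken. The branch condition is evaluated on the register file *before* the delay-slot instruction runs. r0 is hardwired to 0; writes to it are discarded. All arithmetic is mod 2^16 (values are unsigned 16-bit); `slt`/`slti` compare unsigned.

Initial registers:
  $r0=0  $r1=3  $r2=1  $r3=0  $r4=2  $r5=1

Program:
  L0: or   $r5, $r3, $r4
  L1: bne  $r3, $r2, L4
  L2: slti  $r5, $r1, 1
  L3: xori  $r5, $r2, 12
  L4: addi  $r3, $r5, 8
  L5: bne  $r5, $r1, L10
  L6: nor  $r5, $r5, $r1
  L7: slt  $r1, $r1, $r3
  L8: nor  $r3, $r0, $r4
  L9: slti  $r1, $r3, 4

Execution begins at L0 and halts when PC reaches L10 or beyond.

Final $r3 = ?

8

  step pc=0: or   $r5, $r3, $r4  regs=(0,3,1,0,2,2)
  step pc=1: bne  $r3, $r2, L4  cond=T  regs=(0,3,1,0,2,2)
  step pc=2: slti  $r5, $r1, 1  regs=(0,3,1,0,2,0)
  step pc=4: addi  $r3, $r5, 8  regs=(0,3,1,8,2,0)
  step pc=5: bne  $r5, $r1, L10  cond=T  regs=(0,3,1,8,2,0)
  step pc=6: nor  $r5, $r5, $r1  regs=(0,3,1,8,2,65532)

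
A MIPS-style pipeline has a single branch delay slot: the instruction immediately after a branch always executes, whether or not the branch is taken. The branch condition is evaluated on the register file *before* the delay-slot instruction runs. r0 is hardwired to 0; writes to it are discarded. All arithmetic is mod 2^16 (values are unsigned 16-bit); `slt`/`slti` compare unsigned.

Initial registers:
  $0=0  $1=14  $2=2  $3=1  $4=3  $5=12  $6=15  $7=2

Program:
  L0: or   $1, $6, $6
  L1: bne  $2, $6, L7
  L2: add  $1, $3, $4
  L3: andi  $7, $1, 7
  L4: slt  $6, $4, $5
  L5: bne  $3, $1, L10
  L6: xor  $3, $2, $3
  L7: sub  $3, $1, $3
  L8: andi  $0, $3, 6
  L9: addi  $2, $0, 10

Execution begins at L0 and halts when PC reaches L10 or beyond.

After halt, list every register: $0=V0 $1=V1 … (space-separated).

$0=0 $1=4 $2=10 $3=3 $4=3 $5=12 $6=15 $7=2

#0 or   $1, $6, $6 ; 0/15/2/1/3/12/15/2
#1 bne  $2, $6, L7 ; 0/15/2/1/3/12/15/2 ; →target
#2 add  $1, $3, $4 ; 0/4/2/1/3/12/15/2
#7 sub  $3, $1, $3 ; 0/4/2/3/3/12/15/2
#8 andi  $0, $3, 6 ; 0/4/2/3/3/12/15/2
#9 addi  $2, $0, 10 ; 0/4/10/3/3/12/15/2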